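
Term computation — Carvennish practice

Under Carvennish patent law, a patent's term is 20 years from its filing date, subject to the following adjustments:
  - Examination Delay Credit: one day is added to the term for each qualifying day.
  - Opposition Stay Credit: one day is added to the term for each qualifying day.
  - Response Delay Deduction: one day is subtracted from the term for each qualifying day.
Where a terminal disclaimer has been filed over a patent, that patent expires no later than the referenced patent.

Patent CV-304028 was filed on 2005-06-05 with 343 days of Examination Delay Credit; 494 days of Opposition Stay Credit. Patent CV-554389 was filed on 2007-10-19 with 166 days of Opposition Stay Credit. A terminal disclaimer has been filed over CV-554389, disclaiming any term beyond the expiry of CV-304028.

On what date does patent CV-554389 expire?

September 20, 2027

Natural term of CV-554389:
  Base: filing + 20 years → 19 October 2027.
  Opposition Stay Credit: +166 days → 2 April 2028.
Expiry of referenced patent CV-304028:
  Base: filing + 20 years → 5 June 2025.
  Examination Delay Credit: +343 days → 14 May 2026.
  Opposition Stay Credit: +494 days → 20 September 2027.
Terminal disclaimer: CV-554389 expires on the earlier of 2 April 2028 and 20 September 2027.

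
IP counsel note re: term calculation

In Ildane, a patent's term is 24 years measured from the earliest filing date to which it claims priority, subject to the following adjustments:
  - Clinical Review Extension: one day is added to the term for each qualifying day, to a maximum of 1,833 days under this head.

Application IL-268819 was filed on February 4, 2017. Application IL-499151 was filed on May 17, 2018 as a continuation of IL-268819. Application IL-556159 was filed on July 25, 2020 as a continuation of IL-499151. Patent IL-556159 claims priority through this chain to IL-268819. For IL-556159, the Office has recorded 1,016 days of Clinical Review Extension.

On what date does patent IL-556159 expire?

Earliest priority filing: 4 February 2017.
Base term: 4 February 2017 + 24 years → 4 February 2041.
Clinical Review Extension: 1016 days (within the 1833-day cap) → +1016 days → 17 November 2043.

2043-11-17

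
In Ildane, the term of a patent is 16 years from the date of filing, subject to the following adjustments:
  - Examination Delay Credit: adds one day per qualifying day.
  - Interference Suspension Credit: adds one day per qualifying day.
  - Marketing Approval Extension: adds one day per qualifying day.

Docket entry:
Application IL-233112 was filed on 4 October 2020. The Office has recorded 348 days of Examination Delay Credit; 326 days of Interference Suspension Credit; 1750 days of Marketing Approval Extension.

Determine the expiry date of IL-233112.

Base term: filing date + 16 years → 4 October 2036.
Examination Delay Credit: +348 days → 17 September 2037.
Interference Suspension Credit: +326 days → 9 August 2038.
Marketing Approval Extension: +1750 days → 25 May 2043.

2043-05-25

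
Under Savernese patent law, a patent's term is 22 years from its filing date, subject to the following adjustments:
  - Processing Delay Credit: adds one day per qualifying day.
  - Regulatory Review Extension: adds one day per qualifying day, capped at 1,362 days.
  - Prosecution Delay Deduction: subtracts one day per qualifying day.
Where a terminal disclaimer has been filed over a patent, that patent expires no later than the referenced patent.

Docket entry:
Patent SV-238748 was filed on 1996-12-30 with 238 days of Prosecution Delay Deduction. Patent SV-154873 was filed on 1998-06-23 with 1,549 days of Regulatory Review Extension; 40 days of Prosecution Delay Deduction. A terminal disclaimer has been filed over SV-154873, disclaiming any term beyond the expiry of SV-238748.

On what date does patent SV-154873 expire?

2018-05-06

Natural term of SV-154873:
  Base: filing + 22 years → 23 June 2020.
  Regulatory Review Extension: 1549 days claimed exceeds the 1362-day cap, so +1362 days → 16 March 2024.
  Prosecution Delay Deduction: −40 days → 5 February 2024.
Expiry of referenced patent SV-238748:
  Base: filing + 22 years → 30 December 2018.
  Prosecution Delay Deduction: −238 days → 6 May 2018.
Terminal disclaimer: SV-154873 expires on the earlier of 5 February 2024 and 6 May 2018.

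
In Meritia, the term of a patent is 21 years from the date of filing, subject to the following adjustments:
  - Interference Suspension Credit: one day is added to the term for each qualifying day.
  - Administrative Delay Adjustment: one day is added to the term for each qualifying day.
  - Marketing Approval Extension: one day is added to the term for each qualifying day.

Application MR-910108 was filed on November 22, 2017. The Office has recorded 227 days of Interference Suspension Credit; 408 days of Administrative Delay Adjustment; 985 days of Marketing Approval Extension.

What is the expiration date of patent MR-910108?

Base term: filing date + 21 years → 22 November 2038.
Interference Suspension Credit: +227 days → 7 July 2039.
Administrative Delay Adjustment: +408 days → 18 August 2040.
Marketing Approval Extension: +985 days → 30 April 2043.

2043-04-30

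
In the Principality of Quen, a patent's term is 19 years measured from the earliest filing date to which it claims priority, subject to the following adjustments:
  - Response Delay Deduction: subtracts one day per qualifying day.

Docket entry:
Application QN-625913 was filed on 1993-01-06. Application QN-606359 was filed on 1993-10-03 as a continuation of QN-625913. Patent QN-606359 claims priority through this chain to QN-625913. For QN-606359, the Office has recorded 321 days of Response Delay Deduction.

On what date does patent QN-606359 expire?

2011-02-19

Earliest priority filing: 6 January 1993.
Base term: 6 January 1993 + 19 years → 6 January 2012.
Response Delay Deduction: −321 days → 19 February 2011.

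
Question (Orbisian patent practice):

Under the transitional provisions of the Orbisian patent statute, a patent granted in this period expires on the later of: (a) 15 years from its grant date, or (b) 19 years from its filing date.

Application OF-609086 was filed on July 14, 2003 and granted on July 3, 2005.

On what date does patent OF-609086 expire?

(a) grant + 15 years → 3 July 2020.
(b) filing + 19 years → 14 July 2022.
Later of the two: 14 July 2022.

2022-07-14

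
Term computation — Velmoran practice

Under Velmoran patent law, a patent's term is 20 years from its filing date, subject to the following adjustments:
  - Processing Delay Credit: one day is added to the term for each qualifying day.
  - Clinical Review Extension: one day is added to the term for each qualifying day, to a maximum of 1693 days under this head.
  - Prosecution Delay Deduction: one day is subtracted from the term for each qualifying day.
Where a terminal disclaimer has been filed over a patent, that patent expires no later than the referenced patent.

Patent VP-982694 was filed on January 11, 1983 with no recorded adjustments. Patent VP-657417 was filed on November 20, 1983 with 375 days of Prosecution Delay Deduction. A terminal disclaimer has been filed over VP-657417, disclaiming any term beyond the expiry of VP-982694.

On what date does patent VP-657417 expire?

2002-11-10

Natural term of VP-657417:
  Base: filing + 20 years → 20 November 2003.
  Prosecution Delay Deduction: −375 days → 10 November 2002.
Expiry of referenced patent VP-982694:
  Base: filing + 20 years → 11 January 2003.
Terminal disclaimer: VP-657417 expires on the earlier of 10 November 2002 and 11 January 2003.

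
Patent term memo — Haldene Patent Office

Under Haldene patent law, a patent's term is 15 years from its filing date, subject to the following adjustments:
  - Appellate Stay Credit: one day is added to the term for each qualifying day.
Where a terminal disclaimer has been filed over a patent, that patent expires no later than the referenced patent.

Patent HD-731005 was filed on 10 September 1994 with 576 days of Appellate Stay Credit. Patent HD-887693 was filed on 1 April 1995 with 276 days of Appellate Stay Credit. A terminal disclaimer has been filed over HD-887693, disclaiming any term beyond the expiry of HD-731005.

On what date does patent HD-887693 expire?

2011-01-02

Natural term of HD-887693:
  Base: filing + 15 years → 1 April 2010.
  Appellate Stay Credit: +276 days → 2 January 2011.
Expiry of referenced patent HD-731005:
  Base: filing + 15 years → 10 September 2009.
  Appellate Stay Credit: +576 days → 9 April 2011.
Terminal disclaimer: HD-887693 expires on the earlier of 2 January 2011 and 9 April 2011.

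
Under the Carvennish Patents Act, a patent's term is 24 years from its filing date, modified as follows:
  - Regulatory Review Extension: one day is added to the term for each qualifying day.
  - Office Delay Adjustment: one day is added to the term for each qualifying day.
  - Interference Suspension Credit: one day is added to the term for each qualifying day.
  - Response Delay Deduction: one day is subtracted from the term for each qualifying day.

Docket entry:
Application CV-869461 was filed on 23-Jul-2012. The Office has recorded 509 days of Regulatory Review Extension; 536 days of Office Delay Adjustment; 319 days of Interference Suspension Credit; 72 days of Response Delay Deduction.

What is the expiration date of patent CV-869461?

Base term: filing date + 24 years → 23 July 2036.
Regulatory Review Extension: +509 days → 14 December 2037.
Office Delay Adjustment: +536 days → 3 June 2039.
Interference Suspension Credit: +319 days → 17 April 2040.
Response Delay Deduction: −72 days → 5 February 2040.

February 5, 2040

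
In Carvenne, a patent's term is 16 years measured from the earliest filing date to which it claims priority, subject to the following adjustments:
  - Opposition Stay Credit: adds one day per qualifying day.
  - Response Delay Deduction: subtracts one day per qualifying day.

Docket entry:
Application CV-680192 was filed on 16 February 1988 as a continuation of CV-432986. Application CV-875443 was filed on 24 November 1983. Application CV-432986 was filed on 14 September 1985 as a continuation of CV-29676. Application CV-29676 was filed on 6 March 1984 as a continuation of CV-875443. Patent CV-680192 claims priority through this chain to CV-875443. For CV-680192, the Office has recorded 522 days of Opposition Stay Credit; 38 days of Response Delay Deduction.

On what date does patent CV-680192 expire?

Earliest priority filing: 24 November 1983.
Base term: 24 November 1983 + 16 years → 24 November 1999.
Opposition Stay Credit: +522 days → 29 April 2001.
Response Delay Deduction: −38 days → 22 March 2001.

2001-03-22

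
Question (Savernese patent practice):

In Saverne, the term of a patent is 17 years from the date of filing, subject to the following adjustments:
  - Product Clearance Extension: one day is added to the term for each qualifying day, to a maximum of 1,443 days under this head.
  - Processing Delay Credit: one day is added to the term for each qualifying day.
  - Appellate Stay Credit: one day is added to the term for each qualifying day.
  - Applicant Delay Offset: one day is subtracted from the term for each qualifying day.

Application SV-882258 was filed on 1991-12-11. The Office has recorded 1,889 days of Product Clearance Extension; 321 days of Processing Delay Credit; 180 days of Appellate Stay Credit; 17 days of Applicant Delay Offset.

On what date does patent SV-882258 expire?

March 22, 2014

Base term: filing date + 17 years → 11 December 2008.
Product Clearance Extension: 1889 days claimed exceeds the 1443-day cap, so +1443 days → 23 November 2012.
Processing Delay Credit: +321 days → 10 October 2013.
Appellate Stay Credit: +180 days → 8 April 2014.
Applicant Delay Offset: −17 days → 22 March 2014.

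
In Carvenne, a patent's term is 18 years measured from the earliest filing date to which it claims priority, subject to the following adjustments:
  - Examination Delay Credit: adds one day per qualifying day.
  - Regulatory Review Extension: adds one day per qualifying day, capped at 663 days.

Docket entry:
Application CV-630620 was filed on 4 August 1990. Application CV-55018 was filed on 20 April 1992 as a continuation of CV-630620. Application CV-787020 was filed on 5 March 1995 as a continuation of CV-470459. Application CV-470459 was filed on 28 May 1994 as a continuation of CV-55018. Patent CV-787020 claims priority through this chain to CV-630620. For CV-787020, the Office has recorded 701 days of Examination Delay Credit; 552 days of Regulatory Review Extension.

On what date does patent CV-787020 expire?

Earliest priority filing: 4 August 1990.
Base term: 4 August 1990 + 18 years → 4 August 2008.
Examination Delay Credit: +701 days → 6 July 2010.
Regulatory Review Extension: 552 days (within the 663-day cap) → +552 days → 9 January 2012.

2012-01-09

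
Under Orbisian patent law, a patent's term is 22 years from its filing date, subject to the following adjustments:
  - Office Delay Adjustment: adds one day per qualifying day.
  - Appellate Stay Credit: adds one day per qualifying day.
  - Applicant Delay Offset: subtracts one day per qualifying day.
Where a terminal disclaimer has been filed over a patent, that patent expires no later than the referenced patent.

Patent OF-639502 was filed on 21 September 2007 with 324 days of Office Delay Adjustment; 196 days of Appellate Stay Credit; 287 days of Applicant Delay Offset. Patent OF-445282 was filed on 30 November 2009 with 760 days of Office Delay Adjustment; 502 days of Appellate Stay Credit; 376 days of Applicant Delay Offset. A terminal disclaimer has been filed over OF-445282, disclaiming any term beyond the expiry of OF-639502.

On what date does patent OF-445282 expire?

2030-05-12

Natural term of OF-445282:
  Base: filing + 22 years → 30 November 2031.
  Office Delay Adjustment: +760 days → 29 December 2033.
  Appellate Stay Credit: +502 days → 15 May 2035.
  Applicant Delay Offset: −376 days → 4 May 2034.
Expiry of referenced patent OF-639502:
  Base: filing + 22 years → 21 September 2029.
  Office Delay Adjustment: +324 days → 11 August 2030.
  Appellate Stay Credit: +196 days → 23 February 2031.
  Applicant Delay Offset: −287 days → 12 May 2030.
Terminal disclaimer: OF-445282 expires on the earlier of 4 May 2034 and 12 May 2030.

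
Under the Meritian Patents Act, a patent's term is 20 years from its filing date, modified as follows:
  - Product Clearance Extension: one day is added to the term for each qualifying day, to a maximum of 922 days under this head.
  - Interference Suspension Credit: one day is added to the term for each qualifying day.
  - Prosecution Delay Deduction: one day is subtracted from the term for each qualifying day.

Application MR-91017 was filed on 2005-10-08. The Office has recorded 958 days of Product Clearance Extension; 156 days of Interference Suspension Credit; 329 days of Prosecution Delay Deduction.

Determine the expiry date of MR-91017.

2027-10-27

Base term: filing date + 20 years → 8 October 2025.
Product Clearance Extension: 958 days claimed exceeds the 922-day cap, so +922 days → 17 April 2028.
Interference Suspension Credit: +156 days → 20 September 2028.
Prosecution Delay Deduction: −329 days → 27 October 2027.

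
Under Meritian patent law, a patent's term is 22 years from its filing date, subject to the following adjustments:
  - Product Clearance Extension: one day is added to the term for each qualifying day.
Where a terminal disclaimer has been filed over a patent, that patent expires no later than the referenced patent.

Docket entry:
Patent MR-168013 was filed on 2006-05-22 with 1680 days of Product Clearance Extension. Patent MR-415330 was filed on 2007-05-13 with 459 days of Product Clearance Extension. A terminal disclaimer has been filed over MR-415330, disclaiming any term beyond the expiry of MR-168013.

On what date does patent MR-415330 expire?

August 15, 2030

Natural term of MR-415330:
  Base: filing + 22 years → 13 May 2029.
  Product Clearance Extension: +459 days → 15 August 2030.
Expiry of referenced patent MR-168013:
  Base: filing + 22 years → 22 May 2028.
  Product Clearance Extension: +1680 days → 27 December 2032.
Terminal disclaimer: MR-415330 expires on the earlier of 15 August 2030 and 27 December 2032.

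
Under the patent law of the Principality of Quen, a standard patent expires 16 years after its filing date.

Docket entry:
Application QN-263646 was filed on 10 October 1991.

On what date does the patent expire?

2007-10-10

Filing date + 16 years → 10 October 2007.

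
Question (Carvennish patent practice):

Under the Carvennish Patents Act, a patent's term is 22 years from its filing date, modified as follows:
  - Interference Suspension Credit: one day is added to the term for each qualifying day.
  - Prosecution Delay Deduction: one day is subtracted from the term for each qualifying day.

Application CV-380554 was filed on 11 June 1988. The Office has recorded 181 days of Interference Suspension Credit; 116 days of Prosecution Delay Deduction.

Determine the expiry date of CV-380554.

August 15, 2010

Base term: filing date + 22 years → 11 June 2010.
Interference Suspension Credit: +181 days → 9 December 2010.
Prosecution Delay Deduction: −116 days → 15 August 2010.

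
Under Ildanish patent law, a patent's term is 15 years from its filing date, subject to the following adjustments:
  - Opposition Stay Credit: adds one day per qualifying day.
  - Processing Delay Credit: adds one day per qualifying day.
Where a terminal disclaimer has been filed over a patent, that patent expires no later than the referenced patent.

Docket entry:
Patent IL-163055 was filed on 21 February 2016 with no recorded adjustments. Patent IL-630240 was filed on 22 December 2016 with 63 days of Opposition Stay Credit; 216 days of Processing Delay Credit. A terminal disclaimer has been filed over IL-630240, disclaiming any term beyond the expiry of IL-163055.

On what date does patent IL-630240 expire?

Natural term of IL-630240:
  Base: filing + 15 years → 22 December 2031.
  Opposition Stay Credit: +63 days → 23 February 2032.
  Processing Delay Credit: +216 days → 26 September 2032.
Expiry of referenced patent IL-163055:
  Base: filing + 15 years → 21 February 2031.
Terminal disclaimer: IL-630240 expires on the earlier of 26 September 2032 and 21 February 2031.

2031-02-21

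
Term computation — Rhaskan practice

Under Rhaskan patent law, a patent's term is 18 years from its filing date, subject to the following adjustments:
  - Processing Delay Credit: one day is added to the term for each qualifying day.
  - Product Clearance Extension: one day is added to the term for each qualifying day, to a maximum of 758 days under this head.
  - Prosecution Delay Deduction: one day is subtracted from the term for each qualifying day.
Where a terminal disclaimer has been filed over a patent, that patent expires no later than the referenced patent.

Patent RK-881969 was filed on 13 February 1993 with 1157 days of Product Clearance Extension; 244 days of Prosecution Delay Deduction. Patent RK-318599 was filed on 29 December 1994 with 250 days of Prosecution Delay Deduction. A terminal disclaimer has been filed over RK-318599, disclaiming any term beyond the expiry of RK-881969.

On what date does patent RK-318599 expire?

Natural term of RK-318599:
  Base: filing + 18 years → 29 December 2012.
  Prosecution Delay Deduction: −250 days → 23 April 2012.
Expiry of referenced patent RK-881969:
  Base: filing + 18 years → 13 February 2011.
  Product Clearance Extension: 1157 days claimed exceeds the 758-day cap, so +758 days → 12 March 2013.
  Prosecution Delay Deduction: −244 days → 11 July 2012.
Terminal disclaimer: RK-318599 expires on the earlier of 23 April 2012 and 11 July 2012.

April 23, 2012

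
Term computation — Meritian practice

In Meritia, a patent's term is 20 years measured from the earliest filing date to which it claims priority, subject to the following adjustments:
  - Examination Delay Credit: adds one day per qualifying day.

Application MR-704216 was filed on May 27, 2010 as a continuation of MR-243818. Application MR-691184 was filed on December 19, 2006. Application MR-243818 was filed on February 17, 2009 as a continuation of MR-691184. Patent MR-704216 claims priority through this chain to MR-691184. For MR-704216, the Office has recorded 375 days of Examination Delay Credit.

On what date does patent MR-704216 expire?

December 29, 2027

Earliest priority filing: 19 December 2006.
Base term: 19 December 2006 + 20 years → 19 December 2026.
Examination Delay Credit: +375 days → 29 December 2027.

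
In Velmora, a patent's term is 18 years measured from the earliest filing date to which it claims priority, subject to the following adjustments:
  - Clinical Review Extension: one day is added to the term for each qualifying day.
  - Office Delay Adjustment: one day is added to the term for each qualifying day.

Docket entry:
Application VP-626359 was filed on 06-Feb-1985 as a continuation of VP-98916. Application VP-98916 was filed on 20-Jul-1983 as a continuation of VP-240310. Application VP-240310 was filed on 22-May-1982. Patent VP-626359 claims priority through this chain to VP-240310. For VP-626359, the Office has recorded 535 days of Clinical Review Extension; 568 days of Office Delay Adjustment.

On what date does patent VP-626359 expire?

May 30, 2003

Earliest priority filing: 22 May 1982.
Base term: 22 May 1982 + 18 years → 22 May 2000.
Clinical Review Extension: +535 days → 8 November 2001.
Office Delay Adjustment: +568 days → 30 May 2003.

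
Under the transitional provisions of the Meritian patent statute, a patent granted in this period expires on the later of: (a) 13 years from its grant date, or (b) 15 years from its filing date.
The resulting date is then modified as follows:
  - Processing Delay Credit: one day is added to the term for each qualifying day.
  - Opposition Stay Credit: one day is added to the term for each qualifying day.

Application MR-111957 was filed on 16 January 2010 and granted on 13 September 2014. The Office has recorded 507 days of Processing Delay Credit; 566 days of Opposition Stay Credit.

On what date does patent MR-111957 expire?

(a) grant + 13 years → 13 September 2027.
(b) filing + 15 years → 16 January 2025.
Later of the two: 13 September 2027.
Processing Delay Credit: +507 days → 1 February 2029.
Opposition Stay Credit: +566 days → 21 August 2030.

August 21, 2030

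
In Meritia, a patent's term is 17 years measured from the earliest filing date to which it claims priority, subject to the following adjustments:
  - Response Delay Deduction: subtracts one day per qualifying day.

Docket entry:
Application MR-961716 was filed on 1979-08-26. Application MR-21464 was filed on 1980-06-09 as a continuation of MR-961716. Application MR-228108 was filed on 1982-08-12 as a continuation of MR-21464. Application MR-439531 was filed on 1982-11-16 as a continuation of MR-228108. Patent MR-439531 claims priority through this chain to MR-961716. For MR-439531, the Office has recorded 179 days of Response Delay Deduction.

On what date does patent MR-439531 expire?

Earliest priority filing: 26 August 1979.
Base term: 26 August 1979 + 17 years → 26 August 1996.
Response Delay Deduction: −179 days → 29 February 1996.

1996-02-29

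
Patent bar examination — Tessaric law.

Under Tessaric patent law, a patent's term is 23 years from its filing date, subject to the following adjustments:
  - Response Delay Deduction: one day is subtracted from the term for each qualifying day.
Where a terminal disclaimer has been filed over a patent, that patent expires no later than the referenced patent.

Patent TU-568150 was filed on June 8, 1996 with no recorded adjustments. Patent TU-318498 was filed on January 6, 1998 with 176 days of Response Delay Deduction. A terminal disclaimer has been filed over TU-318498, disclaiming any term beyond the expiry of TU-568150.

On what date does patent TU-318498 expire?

June 8, 2019

Natural term of TU-318498:
  Base: filing + 23 years → 6 January 2021.
  Response Delay Deduction: −176 days → 14 July 2020.
Expiry of referenced patent TU-568150:
  Base: filing + 23 years → 8 June 2019.
Terminal disclaimer: TU-318498 expires on the earlier of 14 July 2020 and 8 June 2019.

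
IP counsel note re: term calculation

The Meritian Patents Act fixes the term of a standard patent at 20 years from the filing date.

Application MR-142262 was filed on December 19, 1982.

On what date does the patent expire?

Filing date + 20 years → 19 December 2002.

2002-12-19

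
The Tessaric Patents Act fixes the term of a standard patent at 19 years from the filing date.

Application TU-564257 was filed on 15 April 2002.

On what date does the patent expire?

2021-04-15

Filing date + 19 years → 15 April 2021.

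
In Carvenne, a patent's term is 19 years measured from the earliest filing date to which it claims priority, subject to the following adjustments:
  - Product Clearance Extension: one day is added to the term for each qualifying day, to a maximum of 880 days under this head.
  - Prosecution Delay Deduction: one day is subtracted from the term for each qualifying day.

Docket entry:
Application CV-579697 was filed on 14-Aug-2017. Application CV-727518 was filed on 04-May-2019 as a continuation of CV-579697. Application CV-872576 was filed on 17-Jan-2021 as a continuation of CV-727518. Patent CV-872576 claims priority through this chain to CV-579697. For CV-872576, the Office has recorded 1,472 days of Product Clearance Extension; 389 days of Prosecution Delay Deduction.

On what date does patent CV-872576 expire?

December 18, 2037

Earliest priority filing: 14 August 2017.
Base term: 14 August 2017 + 19 years → 14 August 2036.
Product Clearance Extension: 1472 days claimed exceeds the 880-day cap, so +880 days → 11 January 2039.
Prosecution Delay Deduction: −389 days → 18 December 2037.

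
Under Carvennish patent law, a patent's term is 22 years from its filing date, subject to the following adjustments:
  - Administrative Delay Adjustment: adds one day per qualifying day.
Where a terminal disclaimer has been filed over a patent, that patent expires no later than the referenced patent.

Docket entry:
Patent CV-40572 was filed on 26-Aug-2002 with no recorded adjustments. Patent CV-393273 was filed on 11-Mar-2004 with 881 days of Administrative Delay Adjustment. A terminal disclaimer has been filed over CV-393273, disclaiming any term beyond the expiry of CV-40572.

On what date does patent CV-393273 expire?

August 26, 2024

Natural term of CV-393273:
  Base: filing + 22 years → 11 March 2026.
  Administrative Delay Adjustment: +881 days → 8 August 2028.
Expiry of referenced patent CV-40572:
  Base: filing + 22 years → 26 August 2024.
Terminal disclaimer: CV-393273 expires on the earlier of 8 August 2028 and 26 August 2024.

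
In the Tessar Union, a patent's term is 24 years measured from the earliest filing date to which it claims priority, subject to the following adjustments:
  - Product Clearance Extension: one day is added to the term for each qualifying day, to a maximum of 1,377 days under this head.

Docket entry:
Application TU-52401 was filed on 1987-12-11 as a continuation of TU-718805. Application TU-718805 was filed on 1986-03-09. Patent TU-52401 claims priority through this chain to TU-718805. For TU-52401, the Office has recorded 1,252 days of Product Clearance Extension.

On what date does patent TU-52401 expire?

Earliest priority filing: 9 March 1986.
Base term: 9 March 1986 + 24 years → 9 March 2010.
Product Clearance Extension: 1252 days (within the 1377-day cap) → +1252 days → 12 August 2013.

August 12, 2013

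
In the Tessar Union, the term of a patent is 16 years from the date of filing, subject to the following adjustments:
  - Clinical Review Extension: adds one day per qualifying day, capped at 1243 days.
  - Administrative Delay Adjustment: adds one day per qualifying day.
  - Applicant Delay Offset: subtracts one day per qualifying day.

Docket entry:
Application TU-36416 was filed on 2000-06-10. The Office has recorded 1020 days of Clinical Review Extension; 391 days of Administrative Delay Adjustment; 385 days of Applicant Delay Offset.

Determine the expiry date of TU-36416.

2019-04-02

Base term: filing date + 16 years → 10 June 2016.
Clinical Review Extension: 1020 days (within the 1243-day cap) → +1020 days → 27 March 2019.
Administrative Delay Adjustment: +391 days → 21 April 2020.
Applicant Delay Offset: −385 days → 2 April 2019.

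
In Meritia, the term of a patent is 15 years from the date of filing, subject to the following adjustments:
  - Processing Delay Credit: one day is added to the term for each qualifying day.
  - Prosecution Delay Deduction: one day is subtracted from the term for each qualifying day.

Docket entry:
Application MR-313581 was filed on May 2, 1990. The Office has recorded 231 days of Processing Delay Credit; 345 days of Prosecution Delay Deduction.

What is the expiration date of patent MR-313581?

Base term: filing date + 15 years → 2 May 2005.
Processing Delay Credit: +231 days → 19 December 2005.
Prosecution Delay Deduction: −345 days → 8 January 2005.

2005-01-08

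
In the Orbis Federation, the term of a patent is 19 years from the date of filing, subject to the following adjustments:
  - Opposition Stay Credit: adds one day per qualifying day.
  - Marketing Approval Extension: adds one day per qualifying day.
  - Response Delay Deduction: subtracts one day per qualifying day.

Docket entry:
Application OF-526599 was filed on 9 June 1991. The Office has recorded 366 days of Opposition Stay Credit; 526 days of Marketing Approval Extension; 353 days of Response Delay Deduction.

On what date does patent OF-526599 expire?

2011-11-30

Base term: filing date + 19 years → 9 June 2010.
Opposition Stay Credit: +366 days → 10 June 2011.
Marketing Approval Extension: +526 days → 17 November 2012.
Response Delay Deduction: −353 days → 30 November 2011.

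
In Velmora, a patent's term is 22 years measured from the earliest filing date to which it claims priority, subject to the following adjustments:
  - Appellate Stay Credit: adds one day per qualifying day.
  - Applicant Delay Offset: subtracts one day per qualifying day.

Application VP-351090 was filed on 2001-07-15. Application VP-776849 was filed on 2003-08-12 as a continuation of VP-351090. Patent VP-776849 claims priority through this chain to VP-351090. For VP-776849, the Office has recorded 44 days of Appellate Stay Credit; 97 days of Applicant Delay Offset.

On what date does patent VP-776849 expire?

Earliest priority filing: 15 July 2001.
Base term: 15 July 2001 + 22 years → 15 July 2023.
Appellate Stay Credit: +44 days → 28 August 2023.
Applicant Delay Offset: −97 days → 23 May 2023.

2023-05-23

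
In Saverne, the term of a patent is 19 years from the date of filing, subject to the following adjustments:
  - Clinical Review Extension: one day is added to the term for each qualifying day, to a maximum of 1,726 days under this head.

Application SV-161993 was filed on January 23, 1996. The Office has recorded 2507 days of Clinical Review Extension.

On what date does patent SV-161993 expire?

Base term: filing date + 19 years → 23 January 2015.
Clinical Review Extension: 2507 days claimed exceeds the 1726-day cap, so +1726 days → 15 October 2019.

2019-10-15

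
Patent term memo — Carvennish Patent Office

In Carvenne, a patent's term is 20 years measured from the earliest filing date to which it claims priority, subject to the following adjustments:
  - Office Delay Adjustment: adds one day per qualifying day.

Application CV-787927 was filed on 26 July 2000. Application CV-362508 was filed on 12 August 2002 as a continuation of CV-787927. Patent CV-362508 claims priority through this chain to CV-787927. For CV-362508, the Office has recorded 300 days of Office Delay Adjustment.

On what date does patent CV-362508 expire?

May 22, 2021

Earliest priority filing: 26 July 2000.
Base term: 26 July 2000 + 20 years → 26 July 2020.
Office Delay Adjustment: +300 days → 22 May 2021.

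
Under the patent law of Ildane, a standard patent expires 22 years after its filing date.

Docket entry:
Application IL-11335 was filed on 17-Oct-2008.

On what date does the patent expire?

Filing date + 22 years → 17 October 2030.

October 17, 2030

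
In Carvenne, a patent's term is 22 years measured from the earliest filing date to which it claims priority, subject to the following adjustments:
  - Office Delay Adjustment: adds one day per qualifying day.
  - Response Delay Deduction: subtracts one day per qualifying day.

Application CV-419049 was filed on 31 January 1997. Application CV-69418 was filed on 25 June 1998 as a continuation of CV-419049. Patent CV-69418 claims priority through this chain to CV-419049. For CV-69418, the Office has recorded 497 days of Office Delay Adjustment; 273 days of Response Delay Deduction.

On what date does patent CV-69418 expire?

Earliest priority filing: 31 January 1997.
Base term: 31 January 1997 + 22 years → 31 January 2019.
Office Delay Adjustment: +497 days → 11 June 2020.
Response Delay Deduction: −273 days → 12 September 2019.

September 12, 2019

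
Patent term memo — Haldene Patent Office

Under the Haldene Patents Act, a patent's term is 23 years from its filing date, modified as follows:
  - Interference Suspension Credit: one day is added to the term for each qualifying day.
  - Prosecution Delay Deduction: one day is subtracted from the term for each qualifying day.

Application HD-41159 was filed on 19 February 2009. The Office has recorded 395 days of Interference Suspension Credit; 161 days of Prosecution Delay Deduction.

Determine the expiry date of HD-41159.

Base term: filing date + 23 years → 19 February 2032.
Interference Suspension Credit: +395 days → 20 March 2033.
Prosecution Delay Deduction: −161 days → 10 October 2032.

2032-10-10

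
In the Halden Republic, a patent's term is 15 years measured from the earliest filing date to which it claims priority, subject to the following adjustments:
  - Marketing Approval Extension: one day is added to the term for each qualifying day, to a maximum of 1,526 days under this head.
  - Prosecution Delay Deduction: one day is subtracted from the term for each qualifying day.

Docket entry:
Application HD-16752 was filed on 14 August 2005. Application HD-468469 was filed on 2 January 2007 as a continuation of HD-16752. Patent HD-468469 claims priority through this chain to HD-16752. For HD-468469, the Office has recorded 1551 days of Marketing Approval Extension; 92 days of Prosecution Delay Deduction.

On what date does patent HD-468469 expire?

Earliest priority filing: 14 August 2005.
Base term: 14 August 2005 + 15 years → 14 August 2020.
Marketing Approval Extension: 1551 days claimed exceeds the 1526-day cap, so +1526 days → 18 October 2024.
Prosecution Delay Deduction: −92 days → 18 July 2024.

2024-07-18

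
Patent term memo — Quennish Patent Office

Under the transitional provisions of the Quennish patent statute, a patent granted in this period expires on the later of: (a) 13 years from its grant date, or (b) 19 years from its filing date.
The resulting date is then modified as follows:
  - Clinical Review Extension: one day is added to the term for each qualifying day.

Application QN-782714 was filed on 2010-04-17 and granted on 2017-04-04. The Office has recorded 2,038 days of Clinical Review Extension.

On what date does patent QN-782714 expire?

2035-11-02

(a) grant + 13 years → 4 April 2030.
(b) filing + 19 years → 17 April 2029.
Later of the two: 4 April 2030.
Clinical Review Extension: +2038 days → 2 November 2035.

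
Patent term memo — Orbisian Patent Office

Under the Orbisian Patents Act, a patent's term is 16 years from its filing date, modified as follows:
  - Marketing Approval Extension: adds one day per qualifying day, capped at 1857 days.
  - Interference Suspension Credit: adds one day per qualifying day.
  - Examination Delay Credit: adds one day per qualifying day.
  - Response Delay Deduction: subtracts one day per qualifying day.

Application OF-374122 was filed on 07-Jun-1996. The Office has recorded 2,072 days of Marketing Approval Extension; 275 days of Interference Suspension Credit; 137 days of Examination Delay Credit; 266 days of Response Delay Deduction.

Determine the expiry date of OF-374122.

2017-12-01

Base term: filing date + 16 years → 7 June 2012.
Marketing Approval Extension: 2072 days claimed exceeds the 1857-day cap, so +1857 days → 8 July 2017.
Interference Suspension Credit: +275 days → 9 April 2018.
Examination Delay Credit: +137 days → 24 August 2018.
Response Delay Deduction: −266 days → 1 December 2017.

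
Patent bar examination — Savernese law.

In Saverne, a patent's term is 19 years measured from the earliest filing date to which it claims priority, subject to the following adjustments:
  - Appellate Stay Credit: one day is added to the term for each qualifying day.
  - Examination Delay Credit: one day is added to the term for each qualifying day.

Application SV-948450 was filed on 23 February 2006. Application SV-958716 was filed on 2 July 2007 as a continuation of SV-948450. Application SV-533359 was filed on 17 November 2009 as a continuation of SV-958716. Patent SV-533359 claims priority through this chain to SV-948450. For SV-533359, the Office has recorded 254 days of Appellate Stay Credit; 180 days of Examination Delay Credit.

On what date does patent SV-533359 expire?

Earliest priority filing: 23 February 2006.
Base term: 23 February 2006 + 19 years → 23 February 2025.
Appellate Stay Credit: +254 days → 4 November 2025.
Examination Delay Credit: +180 days → 3 May 2026.

2026-05-03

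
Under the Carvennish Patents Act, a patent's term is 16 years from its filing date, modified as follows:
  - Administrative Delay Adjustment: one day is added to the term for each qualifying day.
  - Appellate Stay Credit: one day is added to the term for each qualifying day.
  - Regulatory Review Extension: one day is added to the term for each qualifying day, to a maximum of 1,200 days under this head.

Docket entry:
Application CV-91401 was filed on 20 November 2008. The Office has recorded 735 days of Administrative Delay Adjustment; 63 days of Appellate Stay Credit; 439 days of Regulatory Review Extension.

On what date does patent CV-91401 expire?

April 10, 2028

Base term: filing date + 16 years → 20 November 2024.
Administrative Delay Adjustment: +735 days → 25 November 2026.
Appellate Stay Credit: +63 days → 27 January 2027.
Regulatory Review Extension: 439 days (within the 1200-day cap) → +439 days → 10 April 2028.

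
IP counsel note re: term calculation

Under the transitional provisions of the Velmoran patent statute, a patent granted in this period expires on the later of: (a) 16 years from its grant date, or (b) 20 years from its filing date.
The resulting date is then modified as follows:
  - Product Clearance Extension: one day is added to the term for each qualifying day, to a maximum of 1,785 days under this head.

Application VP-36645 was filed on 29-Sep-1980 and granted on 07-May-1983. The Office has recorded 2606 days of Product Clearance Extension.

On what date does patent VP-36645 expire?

(a) grant + 16 years → 7 May 1999.
(b) filing + 20 years → 29 September 2000.
Later of the two: 29 September 2000.
Product Clearance Extension: 2606 days claimed exceeds the 1785-day cap, so +1785 days → 19 August 2005.

August 19, 2005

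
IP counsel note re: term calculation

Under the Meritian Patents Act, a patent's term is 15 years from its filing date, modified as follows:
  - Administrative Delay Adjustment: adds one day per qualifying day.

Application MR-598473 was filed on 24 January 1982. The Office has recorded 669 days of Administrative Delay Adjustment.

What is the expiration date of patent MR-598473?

Base term: filing date + 15 years → 24 January 1997.
Administrative Delay Adjustment: +669 days → 24 November 1998.

1998-11-24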